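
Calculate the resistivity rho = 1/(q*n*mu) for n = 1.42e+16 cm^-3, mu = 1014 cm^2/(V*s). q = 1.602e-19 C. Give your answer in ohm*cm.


Step 1: sigma = q * n * mu = 1.602e-19 * 1.42e+16 * 1014 = 2.30669e+00 S/cm
Step 2: rho = 1 / sigma = 1 / 2.30669e+00 = 0.4335 ohm*cm

0.4335


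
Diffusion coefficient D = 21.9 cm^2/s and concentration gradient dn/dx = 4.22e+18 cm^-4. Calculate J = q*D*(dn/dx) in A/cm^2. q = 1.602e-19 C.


Step 1: J = q * D * (dn/dx)
Step 2: J = 1.602e-19 * 21.9 * 4.22e+18
Step 3: J = 1.48e+01 A/cm^2

1.48e+01


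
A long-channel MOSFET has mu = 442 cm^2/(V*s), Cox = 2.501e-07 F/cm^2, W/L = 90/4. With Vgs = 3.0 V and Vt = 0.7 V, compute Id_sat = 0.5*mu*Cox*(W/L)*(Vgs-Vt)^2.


Step 1: Overdrive voltage Vov = Vgs - Vt = 3.0 - 0.7 = 2.3 V
Step 2: W/L = 90/4 = 22.5
Step 3: Id = 0.5 * 442 * 2.501e-07 * 22.5 * 2.3^2
Step 4: Id = 6.58e-03 A

6.58e-03


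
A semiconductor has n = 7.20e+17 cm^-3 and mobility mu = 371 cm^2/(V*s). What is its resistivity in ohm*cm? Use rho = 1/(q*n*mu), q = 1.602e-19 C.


Step 1: sigma = q * n * mu = 1.602e-19 * 7.20e+17 * 371 = 4.27926e+01 S/cm
Step 2: rho = 1 / sigma = 1 / 4.27926e+01 = 0.02337 ohm*cm

0.02337


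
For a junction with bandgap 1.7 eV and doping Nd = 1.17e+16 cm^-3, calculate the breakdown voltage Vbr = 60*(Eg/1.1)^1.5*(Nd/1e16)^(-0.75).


Step 1: Eg/1.1 = 1.7/1.1 = 1.545455
Step 2: (Eg/1.1)^1.5 = 1.545455^1.5 = 1.921253
Step 3: (Nd/1e16)^(-0.75) = (1.17)^(-0.75) = 0.888916
Step 4: Vbr = 60 * 1.921253 * 0.888916 = 102.5 V

102.5


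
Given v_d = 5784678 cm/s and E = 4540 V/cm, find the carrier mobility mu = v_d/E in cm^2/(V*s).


Step 1: mu = v_d / E
Step 2: mu = 5784678 / 4540
Step 3: mu = 1274.16 cm^2/(V*s)

1274.16


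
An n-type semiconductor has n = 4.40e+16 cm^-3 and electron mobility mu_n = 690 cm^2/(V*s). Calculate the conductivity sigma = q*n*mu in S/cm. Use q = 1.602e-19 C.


Step 1: sigma = q * n * mu
Step 2: sigma = 1.602e-19 * 4.40e+16 * 690
Step 3: sigma = 4.864e+00 S/cm

4.864e+00


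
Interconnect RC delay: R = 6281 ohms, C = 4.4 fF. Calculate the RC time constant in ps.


Step 1: tau = R * C
Step 2: tau = 6281 * 4.4 fF = 6281 * 4.4e-15 F
Step 3: tau = 2.76364e-11 s = 27.6364 ps

27.6364


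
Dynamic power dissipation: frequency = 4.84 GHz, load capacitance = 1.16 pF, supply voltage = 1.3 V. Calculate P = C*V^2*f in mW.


Step 1: V^2 = 1.3^2 = 1.69 V^2
Step 2: P = C*V^2*f = 1.16e-12 F * 1.69 * 4.84e9 Hz
Step 3: P = 9.488336e-03 W
Step 4: P = 9.488 mW

9.488


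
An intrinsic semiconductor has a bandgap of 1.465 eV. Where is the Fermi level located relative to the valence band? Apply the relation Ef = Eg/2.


Step 1: For an intrinsic semiconductor, the Fermi level sits at midgap.
Step 2: Ef = Eg / 2 = 1.465 / 2 = 0.7325 eV

0.7325


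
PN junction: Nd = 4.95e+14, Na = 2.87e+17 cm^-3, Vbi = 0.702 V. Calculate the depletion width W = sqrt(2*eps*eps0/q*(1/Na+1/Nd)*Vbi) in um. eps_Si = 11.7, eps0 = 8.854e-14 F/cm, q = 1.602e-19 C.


Step 1: 1/Na + 1/Nd = 1/2.87e+17 + 1/4.95e+14 = 2.02369e-15
Step 2: 2*eps*eps0/q = 2*11.7*8.854e-14/1.602e-19 = 1.293281e+07
Step 3: W^2 = 1.293281e+07 * 2.02369e-15 * 0.702 = 1.83727e-08
Step 4: W = sqrt(1.83727e-08) = 1.355e-04 cm = 1.355 um

1.355


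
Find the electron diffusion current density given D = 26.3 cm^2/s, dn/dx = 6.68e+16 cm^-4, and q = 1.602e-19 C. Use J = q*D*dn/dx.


Step 1: J = q * D * (dn/dx)
Step 2: J = 1.602e-19 * 26.3 * 6.68e+16
Step 3: J = 2.81e-01 A/cm^2

2.81e-01


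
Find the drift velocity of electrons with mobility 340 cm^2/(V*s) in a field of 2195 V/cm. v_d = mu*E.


Step 1: v_d = mu * E
Step 2: v_d = 340 * 2195 = 746300
Step 3: v_d = 7.46e+05 cm/s

7.46e+05


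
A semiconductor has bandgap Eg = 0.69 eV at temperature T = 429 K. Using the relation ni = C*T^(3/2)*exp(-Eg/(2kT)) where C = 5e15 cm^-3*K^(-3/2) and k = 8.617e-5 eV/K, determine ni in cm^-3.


Step 1: Compute kT = 8.617e-5 * 429 = 0.03696693 eV
Step 2: Exponent = -Eg/(2kT) = -0.69/(2*0.03696693) = -9.33267
Step 3: T^(3/2) = 429^1.5 = 8885.58
Step 4: ni = 5e15 * 8885.58 * exp(-9.33267) = 3.93e+15 cm^-3

3.93e+15


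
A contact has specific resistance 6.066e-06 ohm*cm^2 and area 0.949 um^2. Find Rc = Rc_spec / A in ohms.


Step 1: Convert area to cm^2: 0.949 um^2 = 9.4900e-09 cm^2
Step 2: Rc = Rc_spec / A = 6.066e-06 / 9.4900e-09
Step 3: Rc = 6.39e+02 ohms

6.39e+02


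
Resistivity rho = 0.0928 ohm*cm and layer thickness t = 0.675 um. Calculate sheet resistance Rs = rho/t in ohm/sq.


Step 1: Convert thickness to cm: t = 0.675 um = 6.7500e-05 cm
Step 2: Rs = rho / t = 0.0928 / 6.7500e-05
Step 3: Rs = 1374.8 ohm/sq

1374.8


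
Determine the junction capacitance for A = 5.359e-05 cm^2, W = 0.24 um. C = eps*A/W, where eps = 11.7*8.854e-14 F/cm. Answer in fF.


Step 1: eps_Si = 11.7 * 8.854e-14 = 1.035918e-12 F/cm
Step 2: W in cm = 0.24 * 1e-4 = 2.40e-05 cm
Step 3: C = 1.035918e-12 * 5.359e-05 / 2.40e-05 = 2.313119e-12 F
Step 4: C = 2313.12 fF

2313.12


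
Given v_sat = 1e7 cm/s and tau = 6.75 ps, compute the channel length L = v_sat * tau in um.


Step 1: tau in seconds = 6.75 ps * 1e-12 = 6.7500e-12 s
Step 2: L = v_sat * tau = 1e7 * 6.7500e-12 = 6.7500e-05 cm
Step 3: L in um = 6.7500e-05 * 1e4 = 0.675 um

0.675


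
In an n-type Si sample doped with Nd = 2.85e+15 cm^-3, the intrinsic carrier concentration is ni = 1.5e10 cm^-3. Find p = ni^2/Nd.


Step 1: Since Nd >> ni, n ≈ Nd = 2.85e+15 cm^-3
Step 2: p = ni^2 / n = (1.5e10)^2 / 2.85e+15
Step 3: p = 2.25e20 / 2.85e+15 = 7.89e+04 cm^-3

7.89e+04


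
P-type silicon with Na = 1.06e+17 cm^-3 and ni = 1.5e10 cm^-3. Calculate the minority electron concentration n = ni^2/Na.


Step 1: Majority hole concentration p ≈ Na = 1.06e+17 cm^-3
Step 2: n = ni^2 / Na = (1.5e10)^2 / 1.06e+17
Step 3: n = 2.12e+03 cm^-3

2.12e+03


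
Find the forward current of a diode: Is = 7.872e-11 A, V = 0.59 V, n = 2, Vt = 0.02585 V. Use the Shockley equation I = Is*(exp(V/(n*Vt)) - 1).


Step 1: V/(n*Vt) = 0.59/(2*0.02585) = 11.4120
Step 2: exp(11.4120) = 9.0400e+04
Step 3: I = 7.872e-11 * (9.0400e+04 - 1) = 7.12e-06 A

7.12e-06


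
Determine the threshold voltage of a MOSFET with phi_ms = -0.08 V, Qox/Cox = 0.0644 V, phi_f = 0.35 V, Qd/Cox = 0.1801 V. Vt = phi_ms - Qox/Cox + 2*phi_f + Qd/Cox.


Step 1: Vt = phi_ms - Qox/Cox + 2*phi_f + Qd/Cox
Step 2: Vt = -0.08 - 0.0644 + 2*0.35 + 0.1801
Step 3: Vt = -0.08 - 0.0644 + 0.7 + 0.1801
Step 4: Vt = 0.7357 V

0.7357


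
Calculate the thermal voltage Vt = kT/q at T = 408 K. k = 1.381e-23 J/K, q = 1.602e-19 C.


Step 1: kT = 1.381e-23 * 408 = 5.63448e-21 J
Step 2: Vt = kT/q = 5.63448e-21 / 1.602e-19
Step 3: Vt = 0.03517 V

0.03517


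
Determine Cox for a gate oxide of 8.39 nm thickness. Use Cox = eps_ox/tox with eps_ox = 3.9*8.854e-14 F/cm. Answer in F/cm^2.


Step 1: eps_ox = 3.9 * 8.854e-14 = 3.45306e-13 F/cm
Step 2: tox in cm = 8.39 nm * 1e-7 = 8.3900e-07 cm
Step 3: Cox = 3.45306e-13 / 8.3900e-07 = 4.12e-07 F/cm^2

4.12e-07


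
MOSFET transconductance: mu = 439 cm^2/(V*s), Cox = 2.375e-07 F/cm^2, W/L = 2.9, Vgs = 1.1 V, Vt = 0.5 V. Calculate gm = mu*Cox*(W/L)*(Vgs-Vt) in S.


Step 1: Vov = Vgs - Vt = 1.1 - 0.5 = 0.6 V
Step 2: gm = mu * Cox * (W/L) * Vov
Step 3: gm = 439 * 2.375e-07 * 2.9 * 0.6 = 1.81e-04 S

1.81e-04


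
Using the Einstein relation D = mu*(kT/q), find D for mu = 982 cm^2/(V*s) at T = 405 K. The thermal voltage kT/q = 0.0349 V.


Step 1: D = mu * (kT/q)
Step 2: D = 982 * 0.0349
Step 3: D = 34.27 cm^2/s

34.27


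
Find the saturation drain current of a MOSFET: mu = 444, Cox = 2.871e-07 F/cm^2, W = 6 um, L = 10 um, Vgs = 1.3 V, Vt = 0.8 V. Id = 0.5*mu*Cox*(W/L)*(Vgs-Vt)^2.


Step 1: Overdrive voltage Vov = Vgs - Vt = 1.3 - 0.8 = 0.5 V
Step 2: W/L = 6/10 = 0.6
Step 3: Id = 0.5 * 444 * 2.871e-07 * 0.6 * 0.5^2
Step 4: Id = 9.56e-06 A

9.56e-06


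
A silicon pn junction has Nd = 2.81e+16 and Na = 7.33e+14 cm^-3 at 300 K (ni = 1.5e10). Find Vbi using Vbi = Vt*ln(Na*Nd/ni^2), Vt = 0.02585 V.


Step 1: Compute Na*Nd/ni^2 = 7.33e+14 * 2.81e+16 / (1.5e10)^2 = 9.1544e+10
Step 2: ln(9.1544e+10) = 25.2401
Step 3: Vbi = 0.02585 * 25.2401 = 0.652 V

0.652


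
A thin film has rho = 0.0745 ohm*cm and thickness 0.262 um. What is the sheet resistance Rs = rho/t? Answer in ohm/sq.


Step 1: Convert thickness to cm: t = 0.262 um = 2.6200e-05 cm
Step 2: Rs = rho / t = 0.0745 / 2.6200e-05
Step 3: Rs = 2843.5 ohm/sq

2843.5


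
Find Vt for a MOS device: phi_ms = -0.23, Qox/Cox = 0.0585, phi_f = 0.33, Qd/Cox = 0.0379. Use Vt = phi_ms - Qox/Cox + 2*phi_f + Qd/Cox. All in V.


Step 1: Vt = phi_ms - Qox/Cox + 2*phi_f + Qd/Cox
Step 2: Vt = -0.23 - 0.0585 + 2*0.33 + 0.0379
Step 3: Vt = -0.23 - 0.0585 + 0.66 + 0.0379
Step 4: Vt = 0.4094 V

0.4094


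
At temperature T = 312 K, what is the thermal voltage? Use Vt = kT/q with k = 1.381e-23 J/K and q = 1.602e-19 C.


Step 1: kT = 1.381e-23 * 312 = 4.30872e-21 J
Step 2: Vt = kT/q = 4.30872e-21 / 1.602e-19
Step 3: Vt = 0.0269 V

0.0269


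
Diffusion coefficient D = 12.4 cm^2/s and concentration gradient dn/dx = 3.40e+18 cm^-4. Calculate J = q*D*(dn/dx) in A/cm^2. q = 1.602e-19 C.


Step 1: J = q * D * (dn/dx)
Step 2: J = 1.602e-19 * 12.4 * 3.40e+18
Step 3: J = 6.75e+00 A/cm^2

6.75e+00


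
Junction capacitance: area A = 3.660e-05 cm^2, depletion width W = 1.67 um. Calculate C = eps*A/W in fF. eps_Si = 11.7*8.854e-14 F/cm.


Step 1: eps_Si = 11.7 * 8.854e-14 = 1.035918e-12 F/cm
Step 2: W in cm = 1.67 * 1e-4 = 1.67e-04 cm
Step 3: C = 1.035918e-12 * 3.660e-05 / 1.67e-04 = 2.270335e-13 F
Step 4: C = 227.03 fF

227.03


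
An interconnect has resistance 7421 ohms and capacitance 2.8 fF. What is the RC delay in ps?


Step 1: tau = R * C
Step 2: tau = 7421 * 2.8 fF = 7421 * 2.8e-15 F
Step 3: tau = 2.07788e-11 s = 20.7788 ps

20.7788


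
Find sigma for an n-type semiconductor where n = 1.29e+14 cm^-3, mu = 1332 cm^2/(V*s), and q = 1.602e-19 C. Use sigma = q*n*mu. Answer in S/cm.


Step 1: sigma = q * n * mu
Step 2: sigma = 1.602e-19 * 1.29e+14 * 1332
Step 3: sigma = 2.753e-02 S/cm

2.753e-02


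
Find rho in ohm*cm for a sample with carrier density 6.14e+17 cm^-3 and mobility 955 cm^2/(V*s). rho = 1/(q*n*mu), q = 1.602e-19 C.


Step 1: sigma = q * n * mu = 1.602e-19 * 6.14e+17 * 955 = 9.39365e+01 S/cm
Step 2: rho = 1 / sigma = 1 / 9.39365e+01 = 0.01065 ohm*cm

0.01065


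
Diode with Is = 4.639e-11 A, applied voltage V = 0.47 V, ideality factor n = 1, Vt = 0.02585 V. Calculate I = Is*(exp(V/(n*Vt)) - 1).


Step 1: V/(n*Vt) = 0.47/(1*0.02585) = 18.1818
Step 2: exp(18.1818) = 7.8751e+07
Step 3: I = 4.639e-11 * (7.8751e+07 - 1) = 3.65e-03 A

3.65e-03


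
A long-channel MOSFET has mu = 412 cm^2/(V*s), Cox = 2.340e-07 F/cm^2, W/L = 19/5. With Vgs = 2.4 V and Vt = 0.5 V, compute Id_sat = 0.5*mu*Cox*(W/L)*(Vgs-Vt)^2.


Step 1: Overdrive voltage Vov = Vgs - Vt = 2.4 - 0.5 = 1.9 V
Step 2: W/L = 19/5 = 3.8
Step 3: Id = 0.5 * 412 * 2.340e-07 * 3.8 * 1.9^2
Step 4: Id = 6.61e-04 A

6.61e-04


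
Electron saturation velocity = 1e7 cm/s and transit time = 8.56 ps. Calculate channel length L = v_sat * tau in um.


Step 1: tau in seconds = 8.56 ps * 1e-12 = 8.5600e-12 s
Step 2: L = v_sat * tau = 1e7 * 8.5600e-12 = 8.5600e-05 cm
Step 3: L in um = 8.5600e-05 * 1e4 = 0.856 um

0.856


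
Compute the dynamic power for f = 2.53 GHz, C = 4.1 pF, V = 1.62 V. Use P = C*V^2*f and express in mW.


Step 1: V^2 = 1.62^2 = 2.6244 V^2
Step 2: P = C*V^2*f = 4.1e-12 F * 2.6244 * 2.53e9 Hz
Step 3: P = 2.72229012e-02 W
Step 4: P = 27.223 mW

27.223


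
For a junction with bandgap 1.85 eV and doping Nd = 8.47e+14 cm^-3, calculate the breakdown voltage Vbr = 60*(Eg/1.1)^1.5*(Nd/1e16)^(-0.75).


Step 1: Eg/1.1 = 1.85/1.1 = 1.681818
Step 2: (Eg/1.1)^1.5 = 1.681818^1.5 = 2.181064
Step 3: (Nd/1e16)^(-0.75) = (0.0847)^(-0.75) = 6.369237
Step 4: Vbr = 60 * 2.181064 * 6.369237 = 833.5 V

833.5


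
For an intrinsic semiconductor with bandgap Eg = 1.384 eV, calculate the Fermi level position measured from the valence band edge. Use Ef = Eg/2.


Step 1: For an intrinsic semiconductor, the Fermi level sits at midgap.
Step 2: Ef = Eg / 2 = 1.384 / 2 = 0.692 eV

0.692


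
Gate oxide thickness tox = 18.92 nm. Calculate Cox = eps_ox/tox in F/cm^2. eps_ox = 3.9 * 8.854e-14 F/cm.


Step 1: eps_ox = 3.9 * 8.854e-14 = 3.45306e-13 F/cm
Step 2: tox in cm = 18.92 nm * 1e-7 = 1.8920e-06 cm
Step 3: Cox = 3.45306e-13 / 1.8920e-06 = 1.83e-07 F/cm^2

1.83e-07


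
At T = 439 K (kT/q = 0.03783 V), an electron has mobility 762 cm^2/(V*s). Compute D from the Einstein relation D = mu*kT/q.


Step 1: D = mu * (kT/q)
Step 2: D = 762 * 0.03783
Step 3: D = 28.83 cm^2/s

28.83


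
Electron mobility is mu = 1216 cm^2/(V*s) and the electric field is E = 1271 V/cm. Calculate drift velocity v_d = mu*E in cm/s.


Step 1: v_d = mu * E
Step 2: v_d = 1216 * 1271 = 1545536
Step 3: v_d = 1.55e+06 cm/s

1.55e+06


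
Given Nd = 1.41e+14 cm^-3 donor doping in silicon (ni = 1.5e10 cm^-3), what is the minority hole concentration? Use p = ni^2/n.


Step 1: Since Nd >> ni, n ≈ Nd = 1.41e+14 cm^-3
Step 2: p = ni^2 / n = (1.5e10)^2 / 1.41e+14
Step 3: p = 2.25e20 / 1.41e+14 = 1.60e+06 cm^-3

1.60e+06


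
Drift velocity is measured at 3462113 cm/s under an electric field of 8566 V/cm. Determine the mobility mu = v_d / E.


Step 1: mu = v_d / E
Step 2: mu = 3462113 / 8566
Step 3: mu = 404.17 cm^2/(V*s)

404.17


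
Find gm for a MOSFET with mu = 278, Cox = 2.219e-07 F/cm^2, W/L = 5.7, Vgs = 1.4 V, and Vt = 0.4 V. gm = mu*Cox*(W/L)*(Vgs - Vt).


Step 1: Vov = Vgs - Vt = 1.4 - 0.4 = 1.0 V
Step 2: gm = mu * Cox * (W/L) * Vov
Step 3: gm = 278 * 2.219e-07 * 5.7 * 1.0 = 3.52e-04 S

3.52e-04


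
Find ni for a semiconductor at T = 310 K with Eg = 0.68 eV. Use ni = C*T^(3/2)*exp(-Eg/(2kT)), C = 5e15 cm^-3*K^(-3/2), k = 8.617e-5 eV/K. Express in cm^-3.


Step 1: Compute kT = 8.617e-5 * 310 = 0.0267127 eV
Step 2: Exponent = -Eg/(2kT) = -0.68/(2*0.0267127) = -12.72803
Step 3: T^(3/2) = 310^1.5 = 5458.11
Step 4: ni = 5e15 * 5458.11 * exp(-12.72803) = 8.10e+13 cm^-3

8.10e+13


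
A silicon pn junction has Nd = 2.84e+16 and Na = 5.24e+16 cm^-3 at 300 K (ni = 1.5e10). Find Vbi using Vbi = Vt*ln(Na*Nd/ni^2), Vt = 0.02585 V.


Step 1: Compute Na*Nd/ni^2 = 5.24e+16 * 2.84e+16 / (1.5e10)^2 = 6.6140e+12
Step 2: ln(6.6140e+12) = 29.5202
Step 3: Vbi = 0.02585 * 29.5202 = 0.763 V

0.763


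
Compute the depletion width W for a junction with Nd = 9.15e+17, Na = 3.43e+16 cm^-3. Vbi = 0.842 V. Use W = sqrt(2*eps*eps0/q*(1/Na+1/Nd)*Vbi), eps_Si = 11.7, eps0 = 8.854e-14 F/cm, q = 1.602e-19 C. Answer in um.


Step 1: 1/Na + 1/Nd = 1/3.43e+16 + 1/9.15e+17 = 3.02474e-17
Step 2: 2*eps*eps0/q = 2*11.7*8.854e-14/1.602e-19 = 1.293281e+07
Step 3: W^2 = 1.293281e+07 * 3.02474e-17 * 0.842 = 3.29377e-10
Step 4: W = sqrt(3.29377e-10) = 1.815e-05 cm = 0.1815 um

0.1815


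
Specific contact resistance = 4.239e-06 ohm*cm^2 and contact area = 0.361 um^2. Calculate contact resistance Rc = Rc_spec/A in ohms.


Step 1: Convert area to cm^2: 0.361 um^2 = 3.6100e-09 cm^2
Step 2: Rc = Rc_spec / A = 4.239e-06 / 3.6100e-09
Step 3: Rc = 1.17e+03 ohms

1.17e+03


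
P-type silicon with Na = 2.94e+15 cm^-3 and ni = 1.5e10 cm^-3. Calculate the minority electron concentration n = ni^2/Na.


Step 1: Majority hole concentration p ≈ Na = 2.94e+15 cm^-3
Step 2: n = ni^2 / Na = (1.5e10)^2 / 2.94e+15
Step 3: n = 7.65e+04 cm^-3

7.65e+04


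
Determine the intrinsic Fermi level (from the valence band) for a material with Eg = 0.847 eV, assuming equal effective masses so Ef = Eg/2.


Step 1: For an intrinsic semiconductor, the Fermi level sits at midgap.
Step 2: Ef = Eg / 2 = 0.847 / 2 = 0.4235 eV

0.4235


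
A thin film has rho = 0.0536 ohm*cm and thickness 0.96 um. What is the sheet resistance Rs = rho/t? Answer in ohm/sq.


Step 1: Convert thickness to cm: t = 0.96 um = 9.6000e-05 cm
Step 2: Rs = rho / t = 0.0536 / 9.6000e-05
Step 3: Rs = 558.3 ohm/sq

558.3


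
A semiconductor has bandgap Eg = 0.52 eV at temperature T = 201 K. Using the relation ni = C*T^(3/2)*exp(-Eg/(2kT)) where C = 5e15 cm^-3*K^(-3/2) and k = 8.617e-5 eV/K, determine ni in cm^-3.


Step 1: Compute kT = 8.617e-5 * 201 = 0.01732017 eV
Step 2: Exponent = -Eg/(2kT) = -0.52/(2*0.01732017) = -15.01140
Step 3: T^(3/2) = 201^1.5 = 2849.67
Step 4: ni = 5e15 * 2849.67 * exp(-15.01140) = 4.31e+12 cm^-3

4.31e+12


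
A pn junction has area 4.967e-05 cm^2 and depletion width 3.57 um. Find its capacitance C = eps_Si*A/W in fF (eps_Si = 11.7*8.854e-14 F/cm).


Step 1: eps_Si = 11.7 * 8.854e-14 = 1.035918e-12 F/cm
Step 2: W in cm = 3.57 * 1e-4 = 3.57e-04 cm
Step 3: C = 1.035918e-12 * 4.967e-05 / 3.57e-04 = 1.441290e-13 F
Step 4: C = 144.13 fF

144.13


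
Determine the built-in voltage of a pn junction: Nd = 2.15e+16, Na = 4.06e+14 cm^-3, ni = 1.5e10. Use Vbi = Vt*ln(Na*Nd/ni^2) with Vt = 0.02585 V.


Step 1: Compute Na*Nd/ni^2 = 4.06e+14 * 2.15e+16 / (1.5e10)^2 = 3.8796e+10
Step 2: ln(3.8796e+10) = 24.3816
Step 3: Vbi = 0.02585 * 24.3816 = 0.63 V

0.63


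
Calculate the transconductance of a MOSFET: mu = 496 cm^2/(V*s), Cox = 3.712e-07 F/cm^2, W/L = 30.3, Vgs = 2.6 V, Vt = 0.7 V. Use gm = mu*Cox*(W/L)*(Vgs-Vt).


Step 1: Vov = Vgs - Vt = 2.6 - 0.7 = 1.9 V
Step 2: gm = mu * Cox * (W/L) * Vov
Step 3: gm = 496 * 3.712e-07 * 30.3 * 1.9 = 1.06e-02 S

1.06e-02


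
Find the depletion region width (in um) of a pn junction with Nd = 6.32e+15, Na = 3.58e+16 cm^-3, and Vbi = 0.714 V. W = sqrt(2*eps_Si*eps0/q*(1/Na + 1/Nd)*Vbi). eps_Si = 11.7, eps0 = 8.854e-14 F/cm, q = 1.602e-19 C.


Step 1: 1/Na + 1/Nd = 1/3.58e+16 + 1/6.32e+15 = 1.86161e-16
Step 2: 2*eps*eps0/q = 2*11.7*8.854e-14/1.602e-19 = 1.293281e+07
Step 3: W^2 = 1.293281e+07 * 1.86161e-16 * 0.714 = 1.71902e-09
Step 4: W = sqrt(1.71902e-09) = 4.146e-05 cm = 0.4146 um

0.4146


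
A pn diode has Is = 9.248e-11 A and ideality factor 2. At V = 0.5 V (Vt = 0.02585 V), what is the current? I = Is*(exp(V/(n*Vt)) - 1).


Step 1: V/(n*Vt) = 0.5/(2*0.02585) = 9.6712
Step 2: exp(9.6712) = 1.5854e+04
Step 3: I = 9.248e-11 * (1.5854e+04 - 1) = 1.47e-06 A

1.47e-06


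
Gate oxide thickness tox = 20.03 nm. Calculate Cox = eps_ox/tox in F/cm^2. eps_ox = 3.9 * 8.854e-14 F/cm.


Step 1: eps_ox = 3.9 * 8.854e-14 = 3.45306e-13 F/cm
Step 2: tox in cm = 20.03 nm * 1e-7 = 2.0030e-06 cm
Step 3: Cox = 3.45306e-13 / 2.0030e-06 = 1.72e-07 F/cm^2

1.72e-07


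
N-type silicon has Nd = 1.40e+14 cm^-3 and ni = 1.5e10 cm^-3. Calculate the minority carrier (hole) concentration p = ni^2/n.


Step 1: Since Nd >> ni, n ≈ Nd = 1.40e+14 cm^-3
Step 2: p = ni^2 / n = (1.5e10)^2 / 1.40e+14
Step 3: p = 2.25e20 / 1.40e+14 = 1.61e+06 cm^-3

1.61e+06


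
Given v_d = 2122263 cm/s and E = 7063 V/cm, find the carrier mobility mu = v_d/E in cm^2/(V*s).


Step 1: mu = v_d / E
Step 2: mu = 2122263 / 7063
Step 3: mu = 300.48 cm^2/(V*s)

300.48


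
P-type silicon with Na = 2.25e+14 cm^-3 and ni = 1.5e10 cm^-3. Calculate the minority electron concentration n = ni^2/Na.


Step 1: Majority hole concentration p ≈ Na = 2.25e+14 cm^-3
Step 2: n = ni^2 / Na = (1.5e10)^2 / 2.25e+14
Step 3: n = 1.00e+06 cm^-3

1.00e+06


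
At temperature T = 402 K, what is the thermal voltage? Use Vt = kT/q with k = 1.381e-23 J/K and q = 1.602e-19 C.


Step 1: kT = 1.381e-23 * 402 = 5.55162e-21 J
Step 2: Vt = kT/q = 5.55162e-21 / 1.602e-19
Step 3: Vt = 0.03465 V

0.03465


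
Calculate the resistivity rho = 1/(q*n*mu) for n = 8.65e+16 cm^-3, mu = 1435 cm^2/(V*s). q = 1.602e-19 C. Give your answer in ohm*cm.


Step 1: sigma = q * n * mu = 1.602e-19 * 8.65e+16 * 1435 = 1.98852e+01 S/cm
Step 2: rho = 1 / sigma = 1 / 1.98852e+01 = 0.05029 ohm*cm

0.05029


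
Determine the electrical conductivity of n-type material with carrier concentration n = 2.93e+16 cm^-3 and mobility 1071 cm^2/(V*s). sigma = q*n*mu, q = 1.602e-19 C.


Step 1: sigma = q * n * mu
Step 2: sigma = 1.602e-19 * 2.93e+16 * 1071
Step 3: sigma = 5.027e+00 S/cm

5.027e+00


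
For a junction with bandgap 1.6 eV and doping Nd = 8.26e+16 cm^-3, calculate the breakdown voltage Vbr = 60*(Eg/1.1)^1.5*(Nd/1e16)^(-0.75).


Step 1: Eg/1.1 = 1.6/1.1 = 1.454545
Step 2: (Eg/1.1)^1.5 = 1.454545^1.5 = 1.754247
Step 3: (Nd/1e16)^(-0.75) = (8.26)^(-0.75) = 0.205241
Step 4: Vbr = 60 * 1.754247 * 0.205241 = 21.6 V

21.6


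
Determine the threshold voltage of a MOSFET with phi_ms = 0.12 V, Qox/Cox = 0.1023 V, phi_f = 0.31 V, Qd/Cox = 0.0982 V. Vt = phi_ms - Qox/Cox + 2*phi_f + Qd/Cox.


Step 1: Vt = phi_ms - Qox/Cox + 2*phi_f + Qd/Cox
Step 2: Vt = 0.12 - 0.1023 + 2*0.31 + 0.0982
Step 3: Vt = 0.12 - 0.1023 + 0.62 + 0.0982
Step 4: Vt = 0.7359 V

0.7359


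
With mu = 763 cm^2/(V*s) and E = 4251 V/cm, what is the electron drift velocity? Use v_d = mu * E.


Step 1: v_d = mu * E
Step 2: v_d = 763 * 4251 = 3243513
Step 3: v_d = 3.24e+06 cm/s

3.24e+06


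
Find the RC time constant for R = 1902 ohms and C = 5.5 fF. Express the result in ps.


Step 1: tau = R * C
Step 2: tau = 1902 * 5.5 fF = 1902 * 5.5e-15 F
Step 3: tau = 1.0461e-11 s = 10.461 ps

10.461


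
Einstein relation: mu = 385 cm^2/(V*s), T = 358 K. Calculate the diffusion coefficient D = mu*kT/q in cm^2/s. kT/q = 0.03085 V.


Step 1: D = mu * (kT/q)
Step 2: D = 385 * 0.03085
Step 3: D = 11.88 cm^2/s

11.88


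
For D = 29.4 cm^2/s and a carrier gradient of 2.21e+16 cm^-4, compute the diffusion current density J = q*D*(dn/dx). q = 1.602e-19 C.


Step 1: J = q * D * (dn/dx)
Step 2: J = 1.602e-19 * 29.4 * 2.21e+16
Step 3: J = 1.04e-01 A/cm^2

1.04e-01


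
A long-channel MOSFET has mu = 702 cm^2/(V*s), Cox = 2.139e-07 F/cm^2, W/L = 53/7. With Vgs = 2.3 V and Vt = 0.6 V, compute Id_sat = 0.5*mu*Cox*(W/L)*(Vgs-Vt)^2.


Step 1: Overdrive voltage Vov = Vgs - Vt = 2.3 - 0.6 = 1.7 V
Step 2: W/L = 53/7 = 7.57143
Step 3: Id = 0.5 * 702 * 2.139e-07 * 7.57143 * 1.7^2
Step 4: Id = 1.64e-03 A

1.64e-03


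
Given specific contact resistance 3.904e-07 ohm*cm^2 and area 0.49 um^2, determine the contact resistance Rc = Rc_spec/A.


Step 1: Convert area to cm^2: 0.49 um^2 = 4.9000e-09 cm^2
Step 2: Rc = Rc_spec / A = 3.904e-07 / 4.9000e-09
Step 3: Rc = 7.97e+01 ohms

7.97e+01


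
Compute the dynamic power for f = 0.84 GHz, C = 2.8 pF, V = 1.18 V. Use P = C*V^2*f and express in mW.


Step 1: V^2 = 1.18^2 = 1.3924 V^2
Step 2: P = C*V^2*f = 2.8e-12 F * 1.3924 * 0.84e9 Hz
Step 3: P = 3.2749248e-03 W
Step 4: P = 3.275 mW

3.275


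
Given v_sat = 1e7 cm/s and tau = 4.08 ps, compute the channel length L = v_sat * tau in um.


Step 1: tau in seconds = 4.08 ps * 1e-12 = 4.0800e-12 s
Step 2: L = v_sat * tau = 1e7 * 4.0800e-12 = 4.0800e-05 cm
Step 3: L in um = 4.0800e-05 * 1e4 = 0.408 um

0.408


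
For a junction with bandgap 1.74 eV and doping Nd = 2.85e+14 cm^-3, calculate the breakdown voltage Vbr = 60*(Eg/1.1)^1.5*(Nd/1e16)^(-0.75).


Step 1: Eg/1.1 = 1.74/1.1 = 1.581818
Step 2: (Eg/1.1)^1.5 = 1.581818^1.5 = 1.989458
Step 3: (Nd/1e16)^(-0.75) = (0.0285)^(-0.75) = 14.416716
Step 4: Vbr = 60 * 1.989458 * 14.416716 = 1720.9 V

1720.9


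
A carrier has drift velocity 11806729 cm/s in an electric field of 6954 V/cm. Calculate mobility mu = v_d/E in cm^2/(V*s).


Step 1: mu = v_d / E
Step 2: mu = 11806729 / 6954
Step 3: mu = 1697.83 cm^2/(V*s)

1697.83


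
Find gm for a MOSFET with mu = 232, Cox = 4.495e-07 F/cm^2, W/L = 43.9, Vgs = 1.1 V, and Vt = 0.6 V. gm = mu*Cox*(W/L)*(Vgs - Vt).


Step 1: Vov = Vgs - Vt = 1.1 - 0.6 = 0.5 V
Step 2: gm = mu * Cox * (W/L) * Vov
Step 3: gm = 232 * 4.495e-07 * 43.9 * 0.5 = 2.29e-03 S

2.29e-03


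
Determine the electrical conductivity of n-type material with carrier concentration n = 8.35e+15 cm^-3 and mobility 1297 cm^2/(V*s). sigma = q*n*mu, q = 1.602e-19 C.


Step 1: sigma = q * n * mu
Step 2: sigma = 1.602e-19 * 8.35e+15 * 1297
Step 3: sigma = 1.735e+00 S/cm

1.735e+00


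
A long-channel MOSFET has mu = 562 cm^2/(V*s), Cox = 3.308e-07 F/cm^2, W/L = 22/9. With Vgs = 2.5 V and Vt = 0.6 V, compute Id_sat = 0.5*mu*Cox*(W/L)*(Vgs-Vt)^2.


Step 1: Overdrive voltage Vov = Vgs - Vt = 2.5 - 0.6 = 1.9 V
Step 2: W/L = 22/9 = 2.44444
Step 3: Id = 0.5 * 562 * 3.308e-07 * 2.44444 * 1.9^2
Step 4: Id = 8.20e-04 A

8.20e-04


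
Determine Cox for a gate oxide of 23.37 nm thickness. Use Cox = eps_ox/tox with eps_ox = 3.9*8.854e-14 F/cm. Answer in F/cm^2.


Step 1: eps_ox = 3.9 * 8.854e-14 = 3.45306e-13 F/cm
Step 2: tox in cm = 23.37 nm * 1e-7 = 2.3370e-06 cm
Step 3: Cox = 3.45306e-13 / 2.3370e-06 = 1.48e-07 F/cm^2

1.48e-07


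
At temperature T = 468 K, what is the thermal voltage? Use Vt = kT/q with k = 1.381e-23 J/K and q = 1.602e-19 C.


Step 1: kT = 1.381e-23 * 468 = 6.46308e-21 J
Step 2: Vt = kT/q = 6.46308e-21 / 1.602e-19
Step 3: Vt = 0.04034 V

0.04034


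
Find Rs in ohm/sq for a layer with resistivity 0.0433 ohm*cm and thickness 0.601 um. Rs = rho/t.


Step 1: Convert thickness to cm: t = 0.601 um = 6.0100e-05 cm
Step 2: Rs = rho / t = 0.0433 / 6.0100e-05
Step 3: Rs = 720.5 ohm/sq

720.5


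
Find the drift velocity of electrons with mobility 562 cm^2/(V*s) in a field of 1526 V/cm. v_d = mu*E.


Step 1: v_d = mu * E
Step 2: v_d = 562 * 1526 = 857612
Step 3: v_d = 8.58e+05 cm/s

8.58e+05


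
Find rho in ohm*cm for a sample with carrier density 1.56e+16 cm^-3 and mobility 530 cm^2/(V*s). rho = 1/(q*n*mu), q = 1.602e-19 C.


Step 1: sigma = q * n * mu = 1.602e-19 * 1.56e+16 * 530 = 1.32453e+00 S/cm
Step 2: rho = 1 / sigma = 1 / 1.32453e+00 = 0.755 ohm*cm

0.755


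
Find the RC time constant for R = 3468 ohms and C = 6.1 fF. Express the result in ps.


Step 1: tau = R * C
Step 2: tau = 3468 * 6.1 fF = 3468 * 6.1e-15 F
Step 3: tau = 2.11548e-11 s = 21.1548 ps

21.1548


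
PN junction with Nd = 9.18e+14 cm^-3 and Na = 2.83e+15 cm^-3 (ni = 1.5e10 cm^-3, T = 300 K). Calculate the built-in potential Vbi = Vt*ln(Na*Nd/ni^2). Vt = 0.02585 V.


Step 1: Compute Na*Nd/ni^2 = 2.83e+15 * 9.18e+14 / (1.5e10)^2 = 1.1546e+10
Step 2: ln(1.1546e+10) = 23.1696
Step 3: Vbi = 0.02585 * 23.1696 = 0.599 V

0.599


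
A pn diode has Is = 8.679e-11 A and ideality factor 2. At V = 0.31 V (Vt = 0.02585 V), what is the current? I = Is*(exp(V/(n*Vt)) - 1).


Step 1: V/(n*Vt) = 0.31/(2*0.02585) = 5.9961
Step 2: exp(5.9961) = 4.0186e+02
Step 3: I = 8.679e-11 * (4.0186e+02 - 1) = 3.48e-08 A

3.48e-08


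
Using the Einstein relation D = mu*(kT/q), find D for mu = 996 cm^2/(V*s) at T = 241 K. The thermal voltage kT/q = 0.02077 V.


Step 1: D = mu * (kT/q)
Step 2: D = 996 * 0.02077
Step 3: D = 20.69 cm^2/s

20.69


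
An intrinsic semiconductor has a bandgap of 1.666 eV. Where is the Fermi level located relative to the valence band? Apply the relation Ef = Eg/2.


Step 1: For an intrinsic semiconductor, the Fermi level sits at midgap.
Step 2: Ef = Eg / 2 = 1.666 / 2 = 0.833 eV

0.833


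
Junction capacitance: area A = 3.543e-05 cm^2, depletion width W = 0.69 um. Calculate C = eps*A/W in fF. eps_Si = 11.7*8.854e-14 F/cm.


Step 1: eps_Si = 11.7 * 8.854e-14 = 1.035918e-12 F/cm
Step 2: W in cm = 0.69 * 1e-4 = 6.90e-05 cm
Step 3: C = 1.035918e-12 * 3.543e-05 / 6.90e-05 = 5.319214e-13 F
Step 4: C = 531.92 fF

531.92


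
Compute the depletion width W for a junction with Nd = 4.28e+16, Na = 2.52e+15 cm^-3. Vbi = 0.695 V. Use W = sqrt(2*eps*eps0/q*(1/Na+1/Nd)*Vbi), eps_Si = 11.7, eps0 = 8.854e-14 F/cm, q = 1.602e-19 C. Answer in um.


Step 1: 1/Na + 1/Nd = 1/2.52e+15 + 1/4.28e+16 = 4.20190e-16
Step 2: 2*eps*eps0/q = 2*11.7*8.854e-14/1.602e-19 = 1.293281e+07
Step 3: W^2 = 1.293281e+07 * 4.20190e-16 * 0.695 = 3.77680e-09
Step 4: W = sqrt(3.77680e-09) = 6.146e-05 cm = 0.6146 um

0.6146


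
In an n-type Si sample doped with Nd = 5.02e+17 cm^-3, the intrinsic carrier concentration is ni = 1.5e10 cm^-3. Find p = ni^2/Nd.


Step 1: Since Nd >> ni, n ≈ Nd = 5.02e+17 cm^-3
Step 2: p = ni^2 / n = (1.5e10)^2 / 5.02e+17
Step 3: p = 2.25e20 / 5.02e+17 = 4.48e+02 cm^-3

4.48e+02


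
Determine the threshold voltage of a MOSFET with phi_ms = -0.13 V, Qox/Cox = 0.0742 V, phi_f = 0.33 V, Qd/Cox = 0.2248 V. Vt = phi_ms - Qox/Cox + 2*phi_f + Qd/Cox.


Step 1: Vt = phi_ms - Qox/Cox + 2*phi_f + Qd/Cox
Step 2: Vt = -0.13 - 0.0742 + 2*0.33 + 0.2248
Step 3: Vt = -0.13 - 0.0742 + 0.66 + 0.2248
Step 4: Vt = 0.6806 V

0.6806


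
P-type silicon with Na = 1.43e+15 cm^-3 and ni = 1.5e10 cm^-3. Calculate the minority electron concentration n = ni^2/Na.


Step 1: Majority hole concentration p ≈ Na = 1.43e+15 cm^-3
Step 2: n = ni^2 / Na = (1.5e10)^2 / 1.43e+15
Step 3: n = 1.57e+05 cm^-3

1.57e+05


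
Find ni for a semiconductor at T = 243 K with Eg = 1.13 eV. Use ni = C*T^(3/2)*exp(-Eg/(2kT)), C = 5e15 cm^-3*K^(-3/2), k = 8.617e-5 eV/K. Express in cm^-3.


Step 1: Compute kT = 8.617e-5 * 243 = 0.02093931 eV
Step 2: Exponent = -Eg/(2kT) = -1.13/(2*0.02093931) = -26.98274
Step 3: T^(3/2) = 243^1.5 = 3788.00
Step 4: ni = 5e15 * 3788.00 * exp(-26.98274) = 3.62e+07 cm^-3

3.62e+07


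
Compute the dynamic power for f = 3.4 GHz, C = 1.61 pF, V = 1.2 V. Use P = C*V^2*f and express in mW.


Step 1: V^2 = 1.2^2 = 1.44 V^2
Step 2: P = C*V^2*f = 1.61e-12 F * 1.44 * 3.4e9 Hz
Step 3: P = 7.88256e-03 W
Step 4: P = 7.883 mW

7.883


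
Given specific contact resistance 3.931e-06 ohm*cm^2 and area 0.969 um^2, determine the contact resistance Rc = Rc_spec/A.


Step 1: Convert area to cm^2: 0.969 um^2 = 9.6900e-09 cm^2
Step 2: Rc = Rc_spec / A = 3.931e-06 / 9.6900e-09
Step 3: Rc = 4.06e+02 ohms

4.06e+02


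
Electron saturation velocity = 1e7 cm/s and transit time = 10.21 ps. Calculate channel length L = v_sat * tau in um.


Step 1: tau in seconds = 10.21 ps * 1e-12 = 1.0210e-11 s
Step 2: L = v_sat * tau = 1e7 * 1.0210e-11 = 1.0210e-04 cm
Step 3: L in um = 1.0210e-04 * 1e4 = 1.021 um

1.021


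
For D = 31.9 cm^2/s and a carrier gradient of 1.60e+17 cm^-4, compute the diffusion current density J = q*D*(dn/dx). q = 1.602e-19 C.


Step 1: J = q * D * (dn/dx)
Step 2: J = 1.602e-19 * 31.9 * 1.60e+17
Step 3: J = 8.18e-01 A/cm^2

8.18e-01


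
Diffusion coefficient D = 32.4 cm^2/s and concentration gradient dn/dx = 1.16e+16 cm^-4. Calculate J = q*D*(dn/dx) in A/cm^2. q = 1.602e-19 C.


Step 1: J = q * D * (dn/dx)
Step 2: J = 1.602e-19 * 32.4 * 1.16e+16
Step 3: J = 6.02e-02 A/cm^2

6.02e-02


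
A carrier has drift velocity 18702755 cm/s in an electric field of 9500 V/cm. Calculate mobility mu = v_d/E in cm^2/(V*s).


Step 1: mu = v_d / E
Step 2: mu = 18702755 / 9500
Step 3: mu = 1968.71 cm^2/(V*s)

1968.71


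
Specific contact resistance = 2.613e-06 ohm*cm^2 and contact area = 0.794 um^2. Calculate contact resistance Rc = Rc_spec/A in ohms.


Step 1: Convert area to cm^2: 0.794 um^2 = 7.9400e-09 cm^2
Step 2: Rc = Rc_spec / A = 2.613e-06 / 7.9400e-09
Step 3: Rc = 3.29e+02 ohms

3.29e+02


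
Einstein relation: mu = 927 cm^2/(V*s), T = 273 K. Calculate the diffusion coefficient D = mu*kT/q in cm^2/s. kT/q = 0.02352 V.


Step 1: D = mu * (kT/q)
Step 2: D = 927 * 0.02352
Step 3: D = 21.8 cm^2/s

21.8


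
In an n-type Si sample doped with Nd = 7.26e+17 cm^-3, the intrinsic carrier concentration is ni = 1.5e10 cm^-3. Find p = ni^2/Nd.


Step 1: Since Nd >> ni, n ≈ Nd = 7.26e+17 cm^-3
Step 2: p = ni^2 / n = (1.5e10)^2 / 7.26e+17
Step 3: p = 2.25e20 / 7.26e+17 = 3.10e+02 cm^-3

3.10e+02


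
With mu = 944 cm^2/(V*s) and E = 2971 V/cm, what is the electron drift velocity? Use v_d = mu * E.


Step 1: v_d = mu * E
Step 2: v_d = 944 * 2971 = 2804624
Step 3: v_d = 2.80e+06 cm/s

2.80e+06


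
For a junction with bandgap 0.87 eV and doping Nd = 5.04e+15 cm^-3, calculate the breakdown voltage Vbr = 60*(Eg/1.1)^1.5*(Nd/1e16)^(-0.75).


Step 1: Eg/1.1 = 0.87/1.1 = 0.790909
Step 2: (Eg/1.1)^1.5 = 0.790909^1.5 = 0.703380
Step 3: (Nd/1e16)^(-0.75) = (0.504)^(-0.75) = 1.671772
Step 4: Vbr = 60 * 0.703380 * 1.671772 = 70.6 V

70.6


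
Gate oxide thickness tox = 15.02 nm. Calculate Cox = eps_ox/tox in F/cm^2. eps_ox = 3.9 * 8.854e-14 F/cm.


Step 1: eps_ox = 3.9 * 8.854e-14 = 3.45306e-13 F/cm
Step 2: tox in cm = 15.02 nm * 1e-7 = 1.5020e-06 cm
Step 3: Cox = 3.45306e-13 / 1.5020e-06 = 2.30e-07 F/cm^2

2.30e-07


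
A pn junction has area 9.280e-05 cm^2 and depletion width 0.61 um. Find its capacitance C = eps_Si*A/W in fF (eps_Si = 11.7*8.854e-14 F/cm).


Step 1: eps_Si = 11.7 * 8.854e-14 = 1.035918e-12 F/cm
Step 2: W in cm = 0.61 * 1e-4 = 6.10e-05 cm
Step 3: C = 1.035918e-12 * 9.280e-05 / 6.10e-05 = 1.575954e-12 F
Step 4: C = 1575.95 fF

1575.95


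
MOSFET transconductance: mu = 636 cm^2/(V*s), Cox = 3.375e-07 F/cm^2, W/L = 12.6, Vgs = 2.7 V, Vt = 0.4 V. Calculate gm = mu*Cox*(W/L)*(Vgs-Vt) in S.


Step 1: Vov = Vgs - Vt = 2.7 - 0.4 = 2.3 V
Step 2: gm = mu * Cox * (W/L) * Vov
Step 3: gm = 636 * 3.375e-07 * 12.6 * 2.3 = 6.22e-03 S

6.22e-03


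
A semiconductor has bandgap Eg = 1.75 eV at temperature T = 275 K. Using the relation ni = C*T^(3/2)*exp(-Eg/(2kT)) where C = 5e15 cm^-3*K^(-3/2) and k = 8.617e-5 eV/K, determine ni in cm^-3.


Step 1: Compute kT = 8.617e-5 * 275 = 0.02369675 eV
Step 2: Exponent = -Eg/(2kT) = -1.75/(2*0.02369675) = -36.92489
Step 3: T^(3/2) = 275^1.5 = 4560.36
Step 4: ni = 5e15 * 4560.36 * exp(-36.92489) = 2.10e+03 cm^-3

2.10e+03


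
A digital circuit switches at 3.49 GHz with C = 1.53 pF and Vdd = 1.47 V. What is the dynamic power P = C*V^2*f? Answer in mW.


Step 1: V^2 = 1.47^2 = 2.1609 V^2
Step 2: P = C*V^2*f = 1.53e-12 F * 2.1609 * 3.49e9 Hz
Step 3: P = 1.153855773e-02 W
Step 4: P = 11.539 mW

11.539


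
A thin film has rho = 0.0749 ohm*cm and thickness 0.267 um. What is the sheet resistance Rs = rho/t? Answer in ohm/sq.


Step 1: Convert thickness to cm: t = 0.267 um = 2.6700e-05 cm
Step 2: Rs = rho / t = 0.0749 / 2.6700e-05
Step 3: Rs = 2805.2 ohm/sq

2805.2


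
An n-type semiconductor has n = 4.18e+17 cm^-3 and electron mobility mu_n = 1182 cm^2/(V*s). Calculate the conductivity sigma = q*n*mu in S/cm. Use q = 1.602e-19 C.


Step 1: sigma = q * n * mu
Step 2: sigma = 1.602e-19 * 4.18e+17 * 1182
Step 3: sigma = 7.915e+01 S/cm

7.915e+01


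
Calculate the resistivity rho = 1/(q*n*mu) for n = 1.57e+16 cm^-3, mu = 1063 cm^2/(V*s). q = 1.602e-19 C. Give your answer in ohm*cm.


Step 1: sigma = q * n * mu = 1.602e-19 * 1.57e+16 * 1063 = 2.67359e+00 S/cm
Step 2: rho = 1 / sigma = 1 / 2.67359e+00 = 0.374 ohm*cm

0.374


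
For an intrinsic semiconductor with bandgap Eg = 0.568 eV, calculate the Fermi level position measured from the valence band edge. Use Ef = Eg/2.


Step 1: For an intrinsic semiconductor, the Fermi level sits at midgap.
Step 2: Ef = Eg / 2 = 0.568 / 2 = 0.284 eV

0.284


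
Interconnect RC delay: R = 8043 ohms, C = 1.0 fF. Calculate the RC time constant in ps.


Step 1: tau = R * C
Step 2: tau = 8043 * 1.0 fF = 8043 * 1.0e-15 F
Step 3: tau = 8.043e-12 s = 8.043 ps

8.043


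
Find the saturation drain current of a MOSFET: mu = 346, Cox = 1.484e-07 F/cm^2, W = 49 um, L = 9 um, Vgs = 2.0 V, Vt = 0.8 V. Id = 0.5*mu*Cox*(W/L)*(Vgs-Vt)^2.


Step 1: Overdrive voltage Vov = Vgs - Vt = 2.0 - 0.8 = 1.2 V
Step 2: W/L = 49/9 = 5.44444
Step 3: Id = 0.5 * 346 * 1.484e-07 * 5.44444 * 1.2^2
Step 4: Id = 2.01e-04 A

2.01e-04


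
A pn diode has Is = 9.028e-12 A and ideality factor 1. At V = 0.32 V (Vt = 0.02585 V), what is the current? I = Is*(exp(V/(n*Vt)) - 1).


Step 1: V/(n*Vt) = 0.32/(1*0.02585) = 12.3791
Step 2: exp(12.3791) = 2.3778e+05
Step 3: I = 9.028e-12 * (2.3778e+05 - 1) = 2.15e-06 A

2.15e-06


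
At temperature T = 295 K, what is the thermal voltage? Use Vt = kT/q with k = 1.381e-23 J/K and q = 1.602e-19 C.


Step 1: kT = 1.381e-23 * 295 = 4.07395e-21 J
Step 2: Vt = kT/q = 4.07395e-21 / 1.602e-19
Step 3: Vt = 0.02543 V

0.02543


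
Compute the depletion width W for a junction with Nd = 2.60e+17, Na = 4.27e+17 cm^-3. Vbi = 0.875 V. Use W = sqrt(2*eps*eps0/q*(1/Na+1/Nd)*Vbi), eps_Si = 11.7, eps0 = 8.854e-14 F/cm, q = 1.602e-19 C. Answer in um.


Step 1: 1/Na + 1/Nd = 1/4.27e+17 + 1/2.60e+17 = 6.18807e-18
Step 2: 2*eps*eps0/q = 2*11.7*8.854e-14/1.602e-19 = 1.293281e+07
Step 3: W^2 = 1.293281e+07 * 6.18807e-18 * 0.875 = 7.00255e-11
Step 4: W = sqrt(7.00255e-11) = 8.368e-06 cm = 0.08368 um

0.08368


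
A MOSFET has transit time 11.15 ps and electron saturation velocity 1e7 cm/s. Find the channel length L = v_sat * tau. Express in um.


Step 1: tau in seconds = 11.15 ps * 1e-12 = 1.1150e-11 s
Step 2: L = v_sat * tau = 1e7 * 1.1150e-11 = 1.1150e-04 cm
Step 3: L in um = 1.1150e-04 * 1e4 = 1.115 um

1.115


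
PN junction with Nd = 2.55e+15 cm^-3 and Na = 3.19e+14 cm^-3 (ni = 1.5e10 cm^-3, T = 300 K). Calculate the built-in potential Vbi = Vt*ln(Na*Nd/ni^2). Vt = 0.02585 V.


Step 1: Compute Na*Nd/ni^2 = 3.19e+14 * 2.55e+15 / (1.5e10)^2 = 3.6153e+09
Step 2: ln(3.6153e+09) = 22.0084
Step 3: Vbi = 0.02585 * 22.0084 = 0.569 V

0.569


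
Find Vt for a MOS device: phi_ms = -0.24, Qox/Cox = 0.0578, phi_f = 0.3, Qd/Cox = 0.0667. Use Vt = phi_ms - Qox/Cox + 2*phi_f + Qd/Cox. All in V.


Step 1: Vt = phi_ms - Qox/Cox + 2*phi_f + Qd/Cox
Step 2: Vt = -0.24 - 0.0578 + 2*0.3 + 0.0667
Step 3: Vt = -0.24 - 0.0578 + 0.6 + 0.0667
Step 4: Vt = 0.3689 V

0.3689


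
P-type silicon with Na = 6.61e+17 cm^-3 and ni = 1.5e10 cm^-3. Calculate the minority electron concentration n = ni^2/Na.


Step 1: Majority hole concentration p ≈ Na = 6.61e+17 cm^-3
Step 2: n = ni^2 / Na = (1.5e10)^2 / 6.61e+17
Step 3: n = 3.40e+02 cm^-3

3.40e+02


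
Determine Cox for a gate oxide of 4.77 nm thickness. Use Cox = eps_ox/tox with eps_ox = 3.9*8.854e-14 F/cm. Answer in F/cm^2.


Step 1: eps_ox = 3.9 * 8.854e-14 = 3.45306e-13 F/cm
Step 2: tox in cm = 4.77 nm * 1e-7 = 4.7700e-07 cm
Step 3: Cox = 3.45306e-13 / 4.7700e-07 = 7.24e-07 F/cm^2

7.24e-07


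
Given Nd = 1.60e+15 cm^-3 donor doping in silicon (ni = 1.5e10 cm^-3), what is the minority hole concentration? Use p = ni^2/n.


Step 1: Since Nd >> ni, n ≈ Nd = 1.60e+15 cm^-3
Step 2: p = ni^2 / n = (1.5e10)^2 / 1.60e+15
Step 3: p = 2.25e20 / 1.60e+15 = 1.41e+05 cm^-3

1.41e+05


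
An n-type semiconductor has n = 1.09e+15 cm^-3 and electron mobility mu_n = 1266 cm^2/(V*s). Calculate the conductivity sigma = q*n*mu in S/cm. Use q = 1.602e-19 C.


Step 1: sigma = q * n * mu
Step 2: sigma = 1.602e-19 * 1.09e+15 * 1266
Step 3: sigma = 2.211e-01 S/cm

2.211e-01


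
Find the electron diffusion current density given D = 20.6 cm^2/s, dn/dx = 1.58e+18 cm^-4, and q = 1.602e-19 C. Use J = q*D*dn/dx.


Step 1: J = q * D * (dn/dx)
Step 2: J = 1.602e-19 * 20.6 * 1.58e+18
Step 3: J = 5.21e+00 A/cm^2

5.21e+00


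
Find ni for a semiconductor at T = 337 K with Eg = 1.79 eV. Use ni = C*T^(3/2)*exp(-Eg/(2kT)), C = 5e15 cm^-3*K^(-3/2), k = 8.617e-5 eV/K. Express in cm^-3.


Step 1: Compute kT = 8.617e-5 * 337 = 0.02903929 eV
Step 2: Exponent = -Eg/(2kT) = -1.79/(2*0.02903929) = -30.82031
Step 3: T^(3/2) = 337^1.5 = 6186.50
Step 4: ni = 5e15 * 6186.50 * exp(-30.82031) = 1.27e+06 cm^-3

1.27e+06


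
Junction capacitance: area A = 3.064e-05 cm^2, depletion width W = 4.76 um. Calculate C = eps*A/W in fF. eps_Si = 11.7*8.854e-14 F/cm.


Step 1: eps_Si = 11.7 * 8.854e-14 = 1.035918e-12 F/cm
Step 2: W in cm = 4.76 * 1e-4 = 4.76e-04 cm
Step 3: C = 1.035918e-12 * 3.064e-05 / 4.76e-04 = 6.668178e-14 F
Step 4: C = 66.68 fF

66.68


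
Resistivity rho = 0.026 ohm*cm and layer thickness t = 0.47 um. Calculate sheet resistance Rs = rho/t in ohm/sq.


Step 1: Convert thickness to cm: t = 0.47 um = 4.7000e-05 cm
Step 2: Rs = rho / t = 0.026 / 4.7000e-05
Step 3: Rs = 553.2 ohm/sq

553.2


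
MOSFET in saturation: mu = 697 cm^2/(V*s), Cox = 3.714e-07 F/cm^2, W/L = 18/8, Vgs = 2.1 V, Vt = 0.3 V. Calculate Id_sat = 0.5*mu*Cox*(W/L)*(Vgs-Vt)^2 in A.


Step 1: Overdrive voltage Vov = Vgs - Vt = 2.1 - 0.3 = 1.8 V
Step 2: W/L = 18/8 = 2.25
Step 3: Id = 0.5 * 697 * 3.714e-07 * 2.25 * 1.8^2
Step 4: Id = 9.44e-04 A

9.44e-04
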